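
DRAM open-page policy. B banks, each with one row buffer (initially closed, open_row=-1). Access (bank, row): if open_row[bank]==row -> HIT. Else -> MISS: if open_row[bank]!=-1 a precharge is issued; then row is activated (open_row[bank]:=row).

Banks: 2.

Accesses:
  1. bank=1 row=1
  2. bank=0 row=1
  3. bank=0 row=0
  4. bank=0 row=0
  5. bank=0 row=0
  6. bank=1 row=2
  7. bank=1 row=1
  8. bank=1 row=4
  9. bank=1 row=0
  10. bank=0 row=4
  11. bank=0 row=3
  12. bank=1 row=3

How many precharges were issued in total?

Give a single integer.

Acc 1: bank1 row1 -> MISS (open row1); precharges=0
Acc 2: bank0 row1 -> MISS (open row1); precharges=0
Acc 3: bank0 row0 -> MISS (open row0); precharges=1
Acc 4: bank0 row0 -> HIT
Acc 5: bank0 row0 -> HIT
Acc 6: bank1 row2 -> MISS (open row2); precharges=2
Acc 7: bank1 row1 -> MISS (open row1); precharges=3
Acc 8: bank1 row4 -> MISS (open row4); precharges=4
Acc 9: bank1 row0 -> MISS (open row0); precharges=5
Acc 10: bank0 row4 -> MISS (open row4); precharges=6
Acc 11: bank0 row3 -> MISS (open row3); precharges=7
Acc 12: bank1 row3 -> MISS (open row3); precharges=8

Answer: 8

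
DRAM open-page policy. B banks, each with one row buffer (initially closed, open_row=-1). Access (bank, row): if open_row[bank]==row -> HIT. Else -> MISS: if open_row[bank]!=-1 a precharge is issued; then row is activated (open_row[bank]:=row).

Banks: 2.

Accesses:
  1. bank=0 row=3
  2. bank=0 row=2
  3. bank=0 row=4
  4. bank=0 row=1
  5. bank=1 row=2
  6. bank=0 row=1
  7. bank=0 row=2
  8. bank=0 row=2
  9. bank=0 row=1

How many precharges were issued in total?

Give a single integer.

Acc 1: bank0 row3 -> MISS (open row3); precharges=0
Acc 2: bank0 row2 -> MISS (open row2); precharges=1
Acc 3: bank0 row4 -> MISS (open row4); precharges=2
Acc 4: bank0 row1 -> MISS (open row1); precharges=3
Acc 5: bank1 row2 -> MISS (open row2); precharges=3
Acc 6: bank0 row1 -> HIT
Acc 7: bank0 row2 -> MISS (open row2); precharges=4
Acc 8: bank0 row2 -> HIT
Acc 9: bank0 row1 -> MISS (open row1); precharges=5

Answer: 5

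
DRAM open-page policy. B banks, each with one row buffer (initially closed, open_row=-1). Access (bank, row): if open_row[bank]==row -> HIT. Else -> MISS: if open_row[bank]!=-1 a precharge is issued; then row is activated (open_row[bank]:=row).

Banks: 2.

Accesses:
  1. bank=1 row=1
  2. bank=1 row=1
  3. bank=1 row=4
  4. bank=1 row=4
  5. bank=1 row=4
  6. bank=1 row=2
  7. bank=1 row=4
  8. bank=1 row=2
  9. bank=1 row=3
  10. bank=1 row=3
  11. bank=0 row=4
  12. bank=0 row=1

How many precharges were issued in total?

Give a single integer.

Acc 1: bank1 row1 -> MISS (open row1); precharges=0
Acc 2: bank1 row1 -> HIT
Acc 3: bank1 row4 -> MISS (open row4); precharges=1
Acc 4: bank1 row4 -> HIT
Acc 5: bank1 row4 -> HIT
Acc 6: bank1 row2 -> MISS (open row2); precharges=2
Acc 7: bank1 row4 -> MISS (open row4); precharges=3
Acc 8: bank1 row2 -> MISS (open row2); precharges=4
Acc 9: bank1 row3 -> MISS (open row3); precharges=5
Acc 10: bank1 row3 -> HIT
Acc 11: bank0 row4 -> MISS (open row4); precharges=5
Acc 12: bank0 row1 -> MISS (open row1); precharges=6

Answer: 6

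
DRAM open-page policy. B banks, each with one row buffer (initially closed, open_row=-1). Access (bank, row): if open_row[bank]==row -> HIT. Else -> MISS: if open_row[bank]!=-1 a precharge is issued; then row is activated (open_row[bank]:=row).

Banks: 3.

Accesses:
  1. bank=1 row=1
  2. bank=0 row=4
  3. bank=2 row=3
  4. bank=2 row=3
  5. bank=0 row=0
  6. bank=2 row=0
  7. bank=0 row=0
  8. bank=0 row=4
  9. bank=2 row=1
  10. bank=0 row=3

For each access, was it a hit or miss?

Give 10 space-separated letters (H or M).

Acc 1: bank1 row1 -> MISS (open row1); precharges=0
Acc 2: bank0 row4 -> MISS (open row4); precharges=0
Acc 3: bank2 row3 -> MISS (open row3); precharges=0
Acc 4: bank2 row3 -> HIT
Acc 5: bank0 row0 -> MISS (open row0); precharges=1
Acc 6: bank2 row0 -> MISS (open row0); precharges=2
Acc 7: bank0 row0 -> HIT
Acc 8: bank0 row4 -> MISS (open row4); precharges=3
Acc 9: bank2 row1 -> MISS (open row1); precharges=4
Acc 10: bank0 row3 -> MISS (open row3); precharges=5

Answer: M M M H M M H M M M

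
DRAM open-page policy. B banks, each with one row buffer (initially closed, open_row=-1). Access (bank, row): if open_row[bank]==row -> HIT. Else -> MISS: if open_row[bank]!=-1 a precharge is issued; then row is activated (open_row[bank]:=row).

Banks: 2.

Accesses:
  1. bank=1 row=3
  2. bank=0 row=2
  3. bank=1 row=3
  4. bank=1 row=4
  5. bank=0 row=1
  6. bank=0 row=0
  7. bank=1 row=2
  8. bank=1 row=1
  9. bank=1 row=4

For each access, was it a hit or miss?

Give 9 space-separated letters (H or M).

Answer: M M H M M M M M M

Derivation:
Acc 1: bank1 row3 -> MISS (open row3); precharges=0
Acc 2: bank0 row2 -> MISS (open row2); precharges=0
Acc 3: bank1 row3 -> HIT
Acc 4: bank1 row4 -> MISS (open row4); precharges=1
Acc 5: bank0 row1 -> MISS (open row1); precharges=2
Acc 6: bank0 row0 -> MISS (open row0); precharges=3
Acc 7: bank1 row2 -> MISS (open row2); precharges=4
Acc 8: bank1 row1 -> MISS (open row1); precharges=5
Acc 9: bank1 row4 -> MISS (open row4); precharges=6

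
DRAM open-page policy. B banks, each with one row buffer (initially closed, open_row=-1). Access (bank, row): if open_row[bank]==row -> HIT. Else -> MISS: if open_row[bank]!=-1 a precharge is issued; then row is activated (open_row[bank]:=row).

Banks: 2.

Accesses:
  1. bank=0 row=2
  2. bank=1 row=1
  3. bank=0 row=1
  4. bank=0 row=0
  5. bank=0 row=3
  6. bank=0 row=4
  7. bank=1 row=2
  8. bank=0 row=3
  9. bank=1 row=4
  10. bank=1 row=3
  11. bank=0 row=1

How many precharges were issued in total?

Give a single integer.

Answer: 9

Derivation:
Acc 1: bank0 row2 -> MISS (open row2); precharges=0
Acc 2: bank1 row1 -> MISS (open row1); precharges=0
Acc 3: bank0 row1 -> MISS (open row1); precharges=1
Acc 4: bank0 row0 -> MISS (open row0); precharges=2
Acc 5: bank0 row3 -> MISS (open row3); precharges=3
Acc 6: bank0 row4 -> MISS (open row4); precharges=4
Acc 7: bank1 row2 -> MISS (open row2); precharges=5
Acc 8: bank0 row3 -> MISS (open row3); precharges=6
Acc 9: bank1 row4 -> MISS (open row4); precharges=7
Acc 10: bank1 row3 -> MISS (open row3); precharges=8
Acc 11: bank0 row1 -> MISS (open row1); precharges=9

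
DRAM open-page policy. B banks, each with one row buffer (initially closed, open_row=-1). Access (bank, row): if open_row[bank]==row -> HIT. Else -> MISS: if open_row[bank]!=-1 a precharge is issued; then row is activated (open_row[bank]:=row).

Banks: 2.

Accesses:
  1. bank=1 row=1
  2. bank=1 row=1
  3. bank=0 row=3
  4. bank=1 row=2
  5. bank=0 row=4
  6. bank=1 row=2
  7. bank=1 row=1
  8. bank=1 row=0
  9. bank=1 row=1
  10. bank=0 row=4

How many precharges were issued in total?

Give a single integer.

Acc 1: bank1 row1 -> MISS (open row1); precharges=0
Acc 2: bank1 row1 -> HIT
Acc 3: bank0 row3 -> MISS (open row3); precharges=0
Acc 4: bank1 row2 -> MISS (open row2); precharges=1
Acc 5: bank0 row4 -> MISS (open row4); precharges=2
Acc 6: bank1 row2 -> HIT
Acc 7: bank1 row1 -> MISS (open row1); precharges=3
Acc 8: bank1 row0 -> MISS (open row0); precharges=4
Acc 9: bank1 row1 -> MISS (open row1); precharges=5
Acc 10: bank0 row4 -> HIT

Answer: 5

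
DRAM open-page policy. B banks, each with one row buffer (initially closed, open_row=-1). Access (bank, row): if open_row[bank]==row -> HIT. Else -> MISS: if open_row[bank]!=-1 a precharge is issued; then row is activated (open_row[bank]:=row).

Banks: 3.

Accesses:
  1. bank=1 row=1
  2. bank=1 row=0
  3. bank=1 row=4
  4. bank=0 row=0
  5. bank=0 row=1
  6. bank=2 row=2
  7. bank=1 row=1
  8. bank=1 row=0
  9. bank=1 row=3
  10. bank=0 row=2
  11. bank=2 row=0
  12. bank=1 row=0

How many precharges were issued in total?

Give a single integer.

Acc 1: bank1 row1 -> MISS (open row1); precharges=0
Acc 2: bank1 row0 -> MISS (open row0); precharges=1
Acc 3: bank1 row4 -> MISS (open row4); precharges=2
Acc 4: bank0 row0 -> MISS (open row0); precharges=2
Acc 5: bank0 row1 -> MISS (open row1); precharges=3
Acc 6: bank2 row2 -> MISS (open row2); precharges=3
Acc 7: bank1 row1 -> MISS (open row1); precharges=4
Acc 8: bank1 row0 -> MISS (open row0); precharges=5
Acc 9: bank1 row3 -> MISS (open row3); precharges=6
Acc 10: bank0 row2 -> MISS (open row2); precharges=7
Acc 11: bank2 row0 -> MISS (open row0); precharges=8
Acc 12: bank1 row0 -> MISS (open row0); precharges=9

Answer: 9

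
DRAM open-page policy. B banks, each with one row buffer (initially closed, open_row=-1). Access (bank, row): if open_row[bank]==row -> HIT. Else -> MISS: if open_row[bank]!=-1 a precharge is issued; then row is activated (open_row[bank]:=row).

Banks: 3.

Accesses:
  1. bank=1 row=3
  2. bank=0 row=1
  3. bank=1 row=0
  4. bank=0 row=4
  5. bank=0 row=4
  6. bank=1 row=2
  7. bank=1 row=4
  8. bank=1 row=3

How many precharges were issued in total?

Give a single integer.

Answer: 5

Derivation:
Acc 1: bank1 row3 -> MISS (open row3); precharges=0
Acc 2: bank0 row1 -> MISS (open row1); precharges=0
Acc 3: bank1 row0 -> MISS (open row0); precharges=1
Acc 4: bank0 row4 -> MISS (open row4); precharges=2
Acc 5: bank0 row4 -> HIT
Acc 6: bank1 row2 -> MISS (open row2); precharges=3
Acc 7: bank1 row4 -> MISS (open row4); precharges=4
Acc 8: bank1 row3 -> MISS (open row3); precharges=5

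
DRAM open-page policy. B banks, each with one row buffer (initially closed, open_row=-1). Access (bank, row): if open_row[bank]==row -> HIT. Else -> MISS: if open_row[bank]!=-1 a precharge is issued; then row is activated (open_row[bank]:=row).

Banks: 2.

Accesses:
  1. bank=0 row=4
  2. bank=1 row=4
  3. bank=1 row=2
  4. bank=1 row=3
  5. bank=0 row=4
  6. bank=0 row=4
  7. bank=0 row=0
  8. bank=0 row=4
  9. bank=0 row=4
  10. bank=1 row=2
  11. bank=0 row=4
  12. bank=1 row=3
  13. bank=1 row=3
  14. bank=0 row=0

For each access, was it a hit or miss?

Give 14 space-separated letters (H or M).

Answer: M M M M H H M M H M H M H M

Derivation:
Acc 1: bank0 row4 -> MISS (open row4); precharges=0
Acc 2: bank1 row4 -> MISS (open row4); precharges=0
Acc 3: bank1 row2 -> MISS (open row2); precharges=1
Acc 4: bank1 row3 -> MISS (open row3); precharges=2
Acc 5: bank0 row4 -> HIT
Acc 6: bank0 row4 -> HIT
Acc 7: bank0 row0 -> MISS (open row0); precharges=3
Acc 8: bank0 row4 -> MISS (open row4); precharges=4
Acc 9: bank0 row4 -> HIT
Acc 10: bank1 row2 -> MISS (open row2); precharges=5
Acc 11: bank0 row4 -> HIT
Acc 12: bank1 row3 -> MISS (open row3); precharges=6
Acc 13: bank1 row3 -> HIT
Acc 14: bank0 row0 -> MISS (open row0); precharges=7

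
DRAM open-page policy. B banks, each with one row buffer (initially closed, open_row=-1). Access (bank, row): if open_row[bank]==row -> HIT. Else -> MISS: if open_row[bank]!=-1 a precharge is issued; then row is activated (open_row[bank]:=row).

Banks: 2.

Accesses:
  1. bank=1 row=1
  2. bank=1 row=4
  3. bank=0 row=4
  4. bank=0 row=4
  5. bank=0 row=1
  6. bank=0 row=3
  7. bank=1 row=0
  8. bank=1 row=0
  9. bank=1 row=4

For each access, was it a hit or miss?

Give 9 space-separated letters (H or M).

Answer: M M M H M M M H M

Derivation:
Acc 1: bank1 row1 -> MISS (open row1); precharges=0
Acc 2: bank1 row4 -> MISS (open row4); precharges=1
Acc 3: bank0 row4 -> MISS (open row4); precharges=1
Acc 4: bank0 row4 -> HIT
Acc 5: bank0 row1 -> MISS (open row1); precharges=2
Acc 6: bank0 row3 -> MISS (open row3); precharges=3
Acc 7: bank1 row0 -> MISS (open row0); precharges=4
Acc 8: bank1 row0 -> HIT
Acc 9: bank1 row4 -> MISS (open row4); precharges=5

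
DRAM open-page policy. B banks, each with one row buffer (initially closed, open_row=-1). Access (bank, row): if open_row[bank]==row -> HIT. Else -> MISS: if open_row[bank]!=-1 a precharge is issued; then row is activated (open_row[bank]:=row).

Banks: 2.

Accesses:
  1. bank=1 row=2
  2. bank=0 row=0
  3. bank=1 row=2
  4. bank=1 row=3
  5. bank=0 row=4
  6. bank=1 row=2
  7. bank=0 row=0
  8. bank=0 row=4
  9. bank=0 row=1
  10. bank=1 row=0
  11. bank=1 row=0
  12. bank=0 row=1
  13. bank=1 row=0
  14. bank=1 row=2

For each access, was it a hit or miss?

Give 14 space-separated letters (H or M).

Answer: M M H M M M M M M M H H H M

Derivation:
Acc 1: bank1 row2 -> MISS (open row2); precharges=0
Acc 2: bank0 row0 -> MISS (open row0); precharges=0
Acc 3: bank1 row2 -> HIT
Acc 4: bank1 row3 -> MISS (open row3); precharges=1
Acc 5: bank0 row4 -> MISS (open row4); precharges=2
Acc 6: bank1 row2 -> MISS (open row2); precharges=3
Acc 7: bank0 row0 -> MISS (open row0); precharges=4
Acc 8: bank0 row4 -> MISS (open row4); precharges=5
Acc 9: bank0 row1 -> MISS (open row1); precharges=6
Acc 10: bank1 row0 -> MISS (open row0); precharges=7
Acc 11: bank1 row0 -> HIT
Acc 12: bank0 row1 -> HIT
Acc 13: bank1 row0 -> HIT
Acc 14: bank1 row2 -> MISS (open row2); precharges=8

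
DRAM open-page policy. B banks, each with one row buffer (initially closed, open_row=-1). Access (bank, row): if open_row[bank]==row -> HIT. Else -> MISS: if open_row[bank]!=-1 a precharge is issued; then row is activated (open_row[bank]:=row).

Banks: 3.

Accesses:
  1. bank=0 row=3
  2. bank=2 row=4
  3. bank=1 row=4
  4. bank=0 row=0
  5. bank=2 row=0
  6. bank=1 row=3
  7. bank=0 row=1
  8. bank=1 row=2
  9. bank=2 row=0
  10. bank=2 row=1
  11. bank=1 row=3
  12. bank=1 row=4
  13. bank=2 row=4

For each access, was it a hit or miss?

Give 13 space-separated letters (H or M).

Acc 1: bank0 row3 -> MISS (open row3); precharges=0
Acc 2: bank2 row4 -> MISS (open row4); precharges=0
Acc 3: bank1 row4 -> MISS (open row4); precharges=0
Acc 4: bank0 row0 -> MISS (open row0); precharges=1
Acc 5: bank2 row0 -> MISS (open row0); precharges=2
Acc 6: bank1 row3 -> MISS (open row3); precharges=3
Acc 7: bank0 row1 -> MISS (open row1); precharges=4
Acc 8: bank1 row2 -> MISS (open row2); precharges=5
Acc 9: bank2 row0 -> HIT
Acc 10: bank2 row1 -> MISS (open row1); precharges=6
Acc 11: bank1 row3 -> MISS (open row3); precharges=7
Acc 12: bank1 row4 -> MISS (open row4); precharges=8
Acc 13: bank2 row4 -> MISS (open row4); precharges=9

Answer: M M M M M M M M H M M M M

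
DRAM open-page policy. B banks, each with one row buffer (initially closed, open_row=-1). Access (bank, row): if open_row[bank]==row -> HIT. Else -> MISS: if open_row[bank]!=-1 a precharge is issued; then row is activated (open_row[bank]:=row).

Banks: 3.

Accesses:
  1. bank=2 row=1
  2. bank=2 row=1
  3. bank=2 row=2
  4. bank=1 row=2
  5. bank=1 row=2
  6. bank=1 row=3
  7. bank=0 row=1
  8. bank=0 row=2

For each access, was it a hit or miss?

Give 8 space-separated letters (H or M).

Acc 1: bank2 row1 -> MISS (open row1); precharges=0
Acc 2: bank2 row1 -> HIT
Acc 3: bank2 row2 -> MISS (open row2); precharges=1
Acc 4: bank1 row2 -> MISS (open row2); precharges=1
Acc 5: bank1 row2 -> HIT
Acc 6: bank1 row3 -> MISS (open row3); precharges=2
Acc 7: bank0 row1 -> MISS (open row1); precharges=2
Acc 8: bank0 row2 -> MISS (open row2); precharges=3

Answer: M H M M H M M M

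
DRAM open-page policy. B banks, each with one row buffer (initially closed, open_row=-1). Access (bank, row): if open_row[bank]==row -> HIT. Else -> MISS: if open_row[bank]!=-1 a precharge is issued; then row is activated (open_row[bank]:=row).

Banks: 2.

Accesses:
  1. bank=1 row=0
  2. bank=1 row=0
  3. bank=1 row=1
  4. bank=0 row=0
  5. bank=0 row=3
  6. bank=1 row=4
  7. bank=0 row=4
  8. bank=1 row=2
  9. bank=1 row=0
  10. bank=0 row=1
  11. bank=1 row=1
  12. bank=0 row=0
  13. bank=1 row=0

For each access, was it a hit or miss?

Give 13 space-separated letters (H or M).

Acc 1: bank1 row0 -> MISS (open row0); precharges=0
Acc 2: bank1 row0 -> HIT
Acc 3: bank1 row1 -> MISS (open row1); precharges=1
Acc 4: bank0 row0 -> MISS (open row0); precharges=1
Acc 5: bank0 row3 -> MISS (open row3); precharges=2
Acc 6: bank1 row4 -> MISS (open row4); precharges=3
Acc 7: bank0 row4 -> MISS (open row4); precharges=4
Acc 8: bank1 row2 -> MISS (open row2); precharges=5
Acc 9: bank1 row0 -> MISS (open row0); precharges=6
Acc 10: bank0 row1 -> MISS (open row1); precharges=7
Acc 11: bank1 row1 -> MISS (open row1); precharges=8
Acc 12: bank0 row0 -> MISS (open row0); precharges=9
Acc 13: bank1 row0 -> MISS (open row0); precharges=10

Answer: M H M M M M M M M M M M M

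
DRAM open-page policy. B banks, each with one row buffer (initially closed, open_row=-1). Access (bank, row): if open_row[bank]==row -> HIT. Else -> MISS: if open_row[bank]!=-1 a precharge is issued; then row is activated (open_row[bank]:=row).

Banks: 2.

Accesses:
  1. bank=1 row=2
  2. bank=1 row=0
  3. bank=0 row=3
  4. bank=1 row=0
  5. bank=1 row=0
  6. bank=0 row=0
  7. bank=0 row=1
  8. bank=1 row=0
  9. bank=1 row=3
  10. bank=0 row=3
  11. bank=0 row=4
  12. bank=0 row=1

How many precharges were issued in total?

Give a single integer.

Acc 1: bank1 row2 -> MISS (open row2); precharges=0
Acc 2: bank1 row0 -> MISS (open row0); precharges=1
Acc 3: bank0 row3 -> MISS (open row3); precharges=1
Acc 4: bank1 row0 -> HIT
Acc 5: bank1 row0 -> HIT
Acc 6: bank0 row0 -> MISS (open row0); precharges=2
Acc 7: bank0 row1 -> MISS (open row1); precharges=3
Acc 8: bank1 row0 -> HIT
Acc 9: bank1 row3 -> MISS (open row3); precharges=4
Acc 10: bank0 row3 -> MISS (open row3); precharges=5
Acc 11: bank0 row4 -> MISS (open row4); precharges=6
Acc 12: bank0 row1 -> MISS (open row1); precharges=7

Answer: 7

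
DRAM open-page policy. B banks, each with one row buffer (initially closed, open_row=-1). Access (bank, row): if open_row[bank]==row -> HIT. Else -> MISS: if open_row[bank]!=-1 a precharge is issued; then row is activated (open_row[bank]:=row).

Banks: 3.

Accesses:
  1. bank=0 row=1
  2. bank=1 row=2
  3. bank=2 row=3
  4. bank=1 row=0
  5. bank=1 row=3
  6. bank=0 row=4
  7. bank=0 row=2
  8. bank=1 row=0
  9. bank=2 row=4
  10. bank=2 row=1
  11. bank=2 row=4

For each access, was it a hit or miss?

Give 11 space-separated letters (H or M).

Acc 1: bank0 row1 -> MISS (open row1); precharges=0
Acc 2: bank1 row2 -> MISS (open row2); precharges=0
Acc 3: bank2 row3 -> MISS (open row3); precharges=0
Acc 4: bank1 row0 -> MISS (open row0); precharges=1
Acc 5: bank1 row3 -> MISS (open row3); precharges=2
Acc 6: bank0 row4 -> MISS (open row4); precharges=3
Acc 7: bank0 row2 -> MISS (open row2); precharges=4
Acc 8: bank1 row0 -> MISS (open row0); precharges=5
Acc 9: bank2 row4 -> MISS (open row4); precharges=6
Acc 10: bank2 row1 -> MISS (open row1); precharges=7
Acc 11: bank2 row4 -> MISS (open row4); precharges=8

Answer: M M M M M M M M M M M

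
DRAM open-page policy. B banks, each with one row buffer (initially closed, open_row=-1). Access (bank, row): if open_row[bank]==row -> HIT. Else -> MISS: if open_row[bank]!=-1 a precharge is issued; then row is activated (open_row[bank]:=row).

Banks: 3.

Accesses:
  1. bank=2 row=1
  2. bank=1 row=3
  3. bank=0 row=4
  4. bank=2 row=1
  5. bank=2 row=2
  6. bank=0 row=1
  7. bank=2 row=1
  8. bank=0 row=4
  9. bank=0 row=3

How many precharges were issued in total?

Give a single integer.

Answer: 5

Derivation:
Acc 1: bank2 row1 -> MISS (open row1); precharges=0
Acc 2: bank1 row3 -> MISS (open row3); precharges=0
Acc 3: bank0 row4 -> MISS (open row4); precharges=0
Acc 4: bank2 row1 -> HIT
Acc 5: bank2 row2 -> MISS (open row2); precharges=1
Acc 6: bank0 row1 -> MISS (open row1); precharges=2
Acc 7: bank2 row1 -> MISS (open row1); precharges=3
Acc 8: bank0 row4 -> MISS (open row4); precharges=4
Acc 9: bank0 row3 -> MISS (open row3); precharges=5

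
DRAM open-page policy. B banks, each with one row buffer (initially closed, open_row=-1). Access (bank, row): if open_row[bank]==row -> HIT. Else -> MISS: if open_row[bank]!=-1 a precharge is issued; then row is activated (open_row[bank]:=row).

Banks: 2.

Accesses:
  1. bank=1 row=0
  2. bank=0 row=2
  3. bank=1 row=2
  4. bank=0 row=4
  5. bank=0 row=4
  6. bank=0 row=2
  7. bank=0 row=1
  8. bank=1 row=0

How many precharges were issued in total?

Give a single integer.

Answer: 5

Derivation:
Acc 1: bank1 row0 -> MISS (open row0); precharges=0
Acc 2: bank0 row2 -> MISS (open row2); precharges=0
Acc 3: bank1 row2 -> MISS (open row2); precharges=1
Acc 4: bank0 row4 -> MISS (open row4); precharges=2
Acc 5: bank0 row4 -> HIT
Acc 6: bank0 row2 -> MISS (open row2); precharges=3
Acc 7: bank0 row1 -> MISS (open row1); precharges=4
Acc 8: bank1 row0 -> MISS (open row0); precharges=5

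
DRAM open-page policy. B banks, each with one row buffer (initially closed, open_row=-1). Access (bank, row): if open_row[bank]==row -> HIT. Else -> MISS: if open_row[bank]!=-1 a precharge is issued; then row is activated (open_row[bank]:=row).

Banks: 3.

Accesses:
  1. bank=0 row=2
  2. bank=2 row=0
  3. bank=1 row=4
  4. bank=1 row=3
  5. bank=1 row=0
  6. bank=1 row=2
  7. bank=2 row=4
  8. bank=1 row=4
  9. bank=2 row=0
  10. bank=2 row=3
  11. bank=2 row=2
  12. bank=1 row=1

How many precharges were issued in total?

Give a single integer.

Answer: 9

Derivation:
Acc 1: bank0 row2 -> MISS (open row2); precharges=0
Acc 2: bank2 row0 -> MISS (open row0); precharges=0
Acc 3: bank1 row4 -> MISS (open row4); precharges=0
Acc 4: bank1 row3 -> MISS (open row3); precharges=1
Acc 5: bank1 row0 -> MISS (open row0); precharges=2
Acc 6: bank1 row2 -> MISS (open row2); precharges=3
Acc 7: bank2 row4 -> MISS (open row4); precharges=4
Acc 8: bank1 row4 -> MISS (open row4); precharges=5
Acc 9: bank2 row0 -> MISS (open row0); precharges=6
Acc 10: bank2 row3 -> MISS (open row3); precharges=7
Acc 11: bank2 row2 -> MISS (open row2); precharges=8
Acc 12: bank1 row1 -> MISS (open row1); precharges=9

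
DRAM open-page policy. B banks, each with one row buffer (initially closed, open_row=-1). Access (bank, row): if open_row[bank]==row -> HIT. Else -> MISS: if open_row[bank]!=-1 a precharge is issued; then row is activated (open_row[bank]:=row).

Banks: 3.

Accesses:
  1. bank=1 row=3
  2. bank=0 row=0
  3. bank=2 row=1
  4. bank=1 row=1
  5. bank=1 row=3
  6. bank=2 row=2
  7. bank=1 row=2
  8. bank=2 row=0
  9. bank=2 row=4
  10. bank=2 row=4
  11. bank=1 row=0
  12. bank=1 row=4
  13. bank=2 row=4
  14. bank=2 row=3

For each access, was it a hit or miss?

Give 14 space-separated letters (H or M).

Acc 1: bank1 row3 -> MISS (open row3); precharges=0
Acc 2: bank0 row0 -> MISS (open row0); precharges=0
Acc 3: bank2 row1 -> MISS (open row1); precharges=0
Acc 4: bank1 row1 -> MISS (open row1); precharges=1
Acc 5: bank1 row3 -> MISS (open row3); precharges=2
Acc 6: bank2 row2 -> MISS (open row2); precharges=3
Acc 7: bank1 row2 -> MISS (open row2); precharges=4
Acc 8: bank2 row0 -> MISS (open row0); precharges=5
Acc 9: bank2 row4 -> MISS (open row4); precharges=6
Acc 10: bank2 row4 -> HIT
Acc 11: bank1 row0 -> MISS (open row0); precharges=7
Acc 12: bank1 row4 -> MISS (open row4); precharges=8
Acc 13: bank2 row4 -> HIT
Acc 14: bank2 row3 -> MISS (open row3); precharges=9

Answer: M M M M M M M M M H M M H M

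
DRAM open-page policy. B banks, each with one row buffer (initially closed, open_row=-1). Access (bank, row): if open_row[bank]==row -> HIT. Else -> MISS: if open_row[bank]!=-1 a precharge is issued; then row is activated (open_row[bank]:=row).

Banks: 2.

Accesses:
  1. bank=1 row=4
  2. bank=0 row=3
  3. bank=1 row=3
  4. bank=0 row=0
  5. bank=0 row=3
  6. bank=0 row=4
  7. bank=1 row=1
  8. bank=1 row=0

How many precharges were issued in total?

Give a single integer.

Answer: 6

Derivation:
Acc 1: bank1 row4 -> MISS (open row4); precharges=0
Acc 2: bank0 row3 -> MISS (open row3); precharges=0
Acc 3: bank1 row3 -> MISS (open row3); precharges=1
Acc 4: bank0 row0 -> MISS (open row0); precharges=2
Acc 5: bank0 row3 -> MISS (open row3); precharges=3
Acc 6: bank0 row4 -> MISS (open row4); precharges=4
Acc 7: bank1 row1 -> MISS (open row1); precharges=5
Acc 8: bank1 row0 -> MISS (open row0); precharges=6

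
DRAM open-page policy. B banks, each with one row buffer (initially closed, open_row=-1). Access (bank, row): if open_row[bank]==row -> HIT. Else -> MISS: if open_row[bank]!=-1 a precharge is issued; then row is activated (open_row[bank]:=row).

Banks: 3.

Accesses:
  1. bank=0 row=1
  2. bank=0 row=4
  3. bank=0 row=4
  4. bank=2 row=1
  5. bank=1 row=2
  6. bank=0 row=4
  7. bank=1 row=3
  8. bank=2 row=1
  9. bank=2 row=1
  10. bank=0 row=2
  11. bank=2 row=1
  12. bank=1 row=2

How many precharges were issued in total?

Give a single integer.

Answer: 4

Derivation:
Acc 1: bank0 row1 -> MISS (open row1); precharges=0
Acc 2: bank0 row4 -> MISS (open row4); precharges=1
Acc 3: bank0 row4 -> HIT
Acc 4: bank2 row1 -> MISS (open row1); precharges=1
Acc 5: bank1 row2 -> MISS (open row2); precharges=1
Acc 6: bank0 row4 -> HIT
Acc 7: bank1 row3 -> MISS (open row3); precharges=2
Acc 8: bank2 row1 -> HIT
Acc 9: bank2 row1 -> HIT
Acc 10: bank0 row2 -> MISS (open row2); precharges=3
Acc 11: bank2 row1 -> HIT
Acc 12: bank1 row2 -> MISS (open row2); precharges=4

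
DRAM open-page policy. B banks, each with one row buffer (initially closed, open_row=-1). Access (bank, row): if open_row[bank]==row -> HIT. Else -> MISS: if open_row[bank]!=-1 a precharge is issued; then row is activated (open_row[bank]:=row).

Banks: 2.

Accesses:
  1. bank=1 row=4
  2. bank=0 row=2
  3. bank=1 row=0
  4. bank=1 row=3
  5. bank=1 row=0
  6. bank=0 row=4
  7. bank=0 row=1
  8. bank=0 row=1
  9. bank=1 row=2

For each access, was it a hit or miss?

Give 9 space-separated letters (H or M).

Answer: M M M M M M M H M

Derivation:
Acc 1: bank1 row4 -> MISS (open row4); precharges=0
Acc 2: bank0 row2 -> MISS (open row2); precharges=0
Acc 3: bank1 row0 -> MISS (open row0); precharges=1
Acc 4: bank1 row3 -> MISS (open row3); precharges=2
Acc 5: bank1 row0 -> MISS (open row0); precharges=3
Acc 6: bank0 row4 -> MISS (open row4); precharges=4
Acc 7: bank0 row1 -> MISS (open row1); precharges=5
Acc 8: bank0 row1 -> HIT
Acc 9: bank1 row2 -> MISS (open row2); precharges=6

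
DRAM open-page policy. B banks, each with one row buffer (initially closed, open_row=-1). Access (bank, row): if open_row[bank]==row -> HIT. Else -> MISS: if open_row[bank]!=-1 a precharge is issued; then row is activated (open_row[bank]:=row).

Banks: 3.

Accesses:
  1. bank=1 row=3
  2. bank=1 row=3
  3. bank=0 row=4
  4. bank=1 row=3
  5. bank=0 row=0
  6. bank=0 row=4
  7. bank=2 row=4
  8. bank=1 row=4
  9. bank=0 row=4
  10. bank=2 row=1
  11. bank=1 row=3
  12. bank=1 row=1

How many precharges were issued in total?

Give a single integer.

Acc 1: bank1 row3 -> MISS (open row3); precharges=0
Acc 2: bank1 row3 -> HIT
Acc 3: bank0 row4 -> MISS (open row4); precharges=0
Acc 4: bank1 row3 -> HIT
Acc 5: bank0 row0 -> MISS (open row0); precharges=1
Acc 6: bank0 row4 -> MISS (open row4); precharges=2
Acc 7: bank2 row4 -> MISS (open row4); precharges=2
Acc 8: bank1 row4 -> MISS (open row4); precharges=3
Acc 9: bank0 row4 -> HIT
Acc 10: bank2 row1 -> MISS (open row1); precharges=4
Acc 11: bank1 row3 -> MISS (open row3); precharges=5
Acc 12: bank1 row1 -> MISS (open row1); precharges=6

Answer: 6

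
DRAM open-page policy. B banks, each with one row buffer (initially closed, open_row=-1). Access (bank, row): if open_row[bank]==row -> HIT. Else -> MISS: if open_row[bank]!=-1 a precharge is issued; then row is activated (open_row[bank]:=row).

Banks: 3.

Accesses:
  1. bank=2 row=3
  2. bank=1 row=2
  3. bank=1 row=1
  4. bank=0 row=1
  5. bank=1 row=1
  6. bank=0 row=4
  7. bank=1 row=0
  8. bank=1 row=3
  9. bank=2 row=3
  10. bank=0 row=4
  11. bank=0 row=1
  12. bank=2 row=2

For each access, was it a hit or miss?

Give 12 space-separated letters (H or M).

Answer: M M M M H M M M H H M M

Derivation:
Acc 1: bank2 row3 -> MISS (open row3); precharges=0
Acc 2: bank1 row2 -> MISS (open row2); precharges=0
Acc 3: bank1 row1 -> MISS (open row1); precharges=1
Acc 4: bank0 row1 -> MISS (open row1); precharges=1
Acc 5: bank1 row1 -> HIT
Acc 6: bank0 row4 -> MISS (open row4); precharges=2
Acc 7: bank1 row0 -> MISS (open row0); precharges=3
Acc 8: bank1 row3 -> MISS (open row3); precharges=4
Acc 9: bank2 row3 -> HIT
Acc 10: bank0 row4 -> HIT
Acc 11: bank0 row1 -> MISS (open row1); precharges=5
Acc 12: bank2 row2 -> MISS (open row2); precharges=6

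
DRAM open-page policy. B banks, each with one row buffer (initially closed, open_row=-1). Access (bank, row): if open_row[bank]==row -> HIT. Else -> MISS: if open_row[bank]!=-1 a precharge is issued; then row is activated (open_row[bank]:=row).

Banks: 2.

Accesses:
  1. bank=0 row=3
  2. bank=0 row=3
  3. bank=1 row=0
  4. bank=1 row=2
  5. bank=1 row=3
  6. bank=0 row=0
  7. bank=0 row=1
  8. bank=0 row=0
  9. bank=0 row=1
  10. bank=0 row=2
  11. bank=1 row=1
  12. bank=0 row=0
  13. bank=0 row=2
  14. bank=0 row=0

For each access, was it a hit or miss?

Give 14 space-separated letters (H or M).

Answer: M H M M M M M M M M M M M M

Derivation:
Acc 1: bank0 row3 -> MISS (open row3); precharges=0
Acc 2: bank0 row3 -> HIT
Acc 3: bank1 row0 -> MISS (open row0); precharges=0
Acc 4: bank1 row2 -> MISS (open row2); precharges=1
Acc 5: bank1 row3 -> MISS (open row3); precharges=2
Acc 6: bank0 row0 -> MISS (open row0); precharges=3
Acc 7: bank0 row1 -> MISS (open row1); precharges=4
Acc 8: bank0 row0 -> MISS (open row0); precharges=5
Acc 9: bank0 row1 -> MISS (open row1); precharges=6
Acc 10: bank0 row2 -> MISS (open row2); precharges=7
Acc 11: bank1 row1 -> MISS (open row1); precharges=8
Acc 12: bank0 row0 -> MISS (open row0); precharges=9
Acc 13: bank0 row2 -> MISS (open row2); precharges=10
Acc 14: bank0 row0 -> MISS (open row0); precharges=11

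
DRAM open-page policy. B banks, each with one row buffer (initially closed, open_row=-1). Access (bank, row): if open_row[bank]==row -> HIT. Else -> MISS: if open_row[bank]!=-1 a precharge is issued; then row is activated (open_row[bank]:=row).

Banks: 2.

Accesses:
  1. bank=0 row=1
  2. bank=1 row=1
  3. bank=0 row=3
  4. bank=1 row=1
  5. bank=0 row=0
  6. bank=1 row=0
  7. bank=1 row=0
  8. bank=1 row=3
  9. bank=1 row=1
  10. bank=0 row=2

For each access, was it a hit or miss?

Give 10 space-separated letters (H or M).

Answer: M M M H M M H M M M

Derivation:
Acc 1: bank0 row1 -> MISS (open row1); precharges=0
Acc 2: bank1 row1 -> MISS (open row1); precharges=0
Acc 3: bank0 row3 -> MISS (open row3); precharges=1
Acc 4: bank1 row1 -> HIT
Acc 5: bank0 row0 -> MISS (open row0); precharges=2
Acc 6: bank1 row0 -> MISS (open row0); precharges=3
Acc 7: bank1 row0 -> HIT
Acc 8: bank1 row3 -> MISS (open row3); precharges=4
Acc 9: bank1 row1 -> MISS (open row1); precharges=5
Acc 10: bank0 row2 -> MISS (open row2); precharges=6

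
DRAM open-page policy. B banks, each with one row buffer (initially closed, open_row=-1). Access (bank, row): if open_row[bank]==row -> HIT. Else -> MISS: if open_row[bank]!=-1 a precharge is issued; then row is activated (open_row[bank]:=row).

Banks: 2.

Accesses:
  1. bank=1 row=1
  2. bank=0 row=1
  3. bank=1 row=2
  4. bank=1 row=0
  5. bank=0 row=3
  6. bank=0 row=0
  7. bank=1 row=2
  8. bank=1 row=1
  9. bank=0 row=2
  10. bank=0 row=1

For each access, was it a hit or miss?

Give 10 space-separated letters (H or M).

Acc 1: bank1 row1 -> MISS (open row1); precharges=0
Acc 2: bank0 row1 -> MISS (open row1); precharges=0
Acc 3: bank1 row2 -> MISS (open row2); precharges=1
Acc 4: bank1 row0 -> MISS (open row0); precharges=2
Acc 5: bank0 row3 -> MISS (open row3); precharges=3
Acc 6: bank0 row0 -> MISS (open row0); precharges=4
Acc 7: bank1 row2 -> MISS (open row2); precharges=5
Acc 8: bank1 row1 -> MISS (open row1); precharges=6
Acc 9: bank0 row2 -> MISS (open row2); precharges=7
Acc 10: bank0 row1 -> MISS (open row1); precharges=8

Answer: M M M M M M M M M M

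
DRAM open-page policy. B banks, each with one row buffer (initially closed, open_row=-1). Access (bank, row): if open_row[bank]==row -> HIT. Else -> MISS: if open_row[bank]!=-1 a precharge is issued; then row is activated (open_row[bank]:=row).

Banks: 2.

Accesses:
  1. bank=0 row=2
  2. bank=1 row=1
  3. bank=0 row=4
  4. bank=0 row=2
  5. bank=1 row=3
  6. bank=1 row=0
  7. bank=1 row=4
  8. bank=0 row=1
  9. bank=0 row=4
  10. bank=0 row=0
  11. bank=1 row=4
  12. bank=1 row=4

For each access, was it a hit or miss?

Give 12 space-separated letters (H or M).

Answer: M M M M M M M M M M H H

Derivation:
Acc 1: bank0 row2 -> MISS (open row2); precharges=0
Acc 2: bank1 row1 -> MISS (open row1); precharges=0
Acc 3: bank0 row4 -> MISS (open row4); precharges=1
Acc 4: bank0 row2 -> MISS (open row2); precharges=2
Acc 5: bank1 row3 -> MISS (open row3); precharges=3
Acc 6: bank1 row0 -> MISS (open row0); precharges=4
Acc 7: bank1 row4 -> MISS (open row4); precharges=5
Acc 8: bank0 row1 -> MISS (open row1); precharges=6
Acc 9: bank0 row4 -> MISS (open row4); precharges=7
Acc 10: bank0 row0 -> MISS (open row0); precharges=8
Acc 11: bank1 row4 -> HIT
Acc 12: bank1 row4 -> HIT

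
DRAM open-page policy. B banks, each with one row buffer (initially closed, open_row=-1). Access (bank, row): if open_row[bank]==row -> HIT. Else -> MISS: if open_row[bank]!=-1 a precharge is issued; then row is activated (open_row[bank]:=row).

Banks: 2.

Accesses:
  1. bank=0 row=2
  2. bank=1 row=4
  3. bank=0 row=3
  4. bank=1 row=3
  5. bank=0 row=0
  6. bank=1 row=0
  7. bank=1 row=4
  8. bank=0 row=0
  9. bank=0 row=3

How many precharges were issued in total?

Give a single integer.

Answer: 6

Derivation:
Acc 1: bank0 row2 -> MISS (open row2); precharges=0
Acc 2: bank1 row4 -> MISS (open row4); precharges=0
Acc 3: bank0 row3 -> MISS (open row3); precharges=1
Acc 4: bank1 row3 -> MISS (open row3); precharges=2
Acc 5: bank0 row0 -> MISS (open row0); precharges=3
Acc 6: bank1 row0 -> MISS (open row0); precharges=4
Acc 7: bank1 row4 -> MISS (open row4); precharges=5
Acc 8: bank0 row0 -> HIT
Acc 9: bank0 row3 -> MISS (open row3); precharges=6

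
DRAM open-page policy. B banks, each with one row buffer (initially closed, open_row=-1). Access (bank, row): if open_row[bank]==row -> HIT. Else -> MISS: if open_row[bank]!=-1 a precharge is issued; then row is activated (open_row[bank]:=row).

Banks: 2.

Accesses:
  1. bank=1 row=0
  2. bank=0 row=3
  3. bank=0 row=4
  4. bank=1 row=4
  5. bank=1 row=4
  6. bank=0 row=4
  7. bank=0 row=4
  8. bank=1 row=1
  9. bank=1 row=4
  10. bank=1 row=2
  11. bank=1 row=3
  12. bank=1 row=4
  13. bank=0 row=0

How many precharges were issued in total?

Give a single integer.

Acc 1: bank1 row0 -> MISS (open row0); precharges=0
Acc 2: bank0 row3 -> MISS (open row3); precharges=0
Acc 3: bank0 row4 -> MISS (open row4); precharges=1
Acc 4: bank1 row4 -> MISS (open row4); precharges=2
Acc 5: bank1 row4 -> HIT
Acc 6: bank0 row4 -> HIT
Acc 7: bank0 row4 -> HIT
Acc 8: bank1 row1 -> MISS (open row1); precharges=3
Acc 9: bank1 row4 -> MISS (open row4); precharges=4
Acc 10: bank1 row2 -> MISS (open row2); precharges=5
Acc 11: bank1 row3 -> MISS (open row3); precharges=6
Acc 12: bank1 row4 -> MISS (open row4); precharges=7
Acc 13: bank0 row0 -> MISS (open row0); precharges=8

Answer: 8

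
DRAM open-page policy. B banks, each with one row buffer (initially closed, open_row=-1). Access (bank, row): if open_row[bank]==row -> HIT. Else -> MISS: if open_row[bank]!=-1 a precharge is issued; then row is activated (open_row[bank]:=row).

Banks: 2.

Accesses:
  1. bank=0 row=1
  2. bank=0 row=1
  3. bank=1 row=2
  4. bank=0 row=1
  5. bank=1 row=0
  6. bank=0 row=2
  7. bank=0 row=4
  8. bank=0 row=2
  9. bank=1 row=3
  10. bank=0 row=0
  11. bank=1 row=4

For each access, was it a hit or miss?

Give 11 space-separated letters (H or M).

Answer: M H M H M M M M M M M

Derivation:
Acc 1: bank0 row1 -> MISS (open row1); precharges=0
Acc 2: bank0 row1 -> HIT
Acc 3: bank1 row2 -> MISS (open row2); precharges=0
Acc 4: bank0 row1 -> HIT
Acc 5: bank1 row0 -> MISS (open row0); precharges=1
Acc 6: bank0 row2 -> MISS (open row2); precharges=2
Acc 7: bank0 row4 -> MISS (open row4); precharges=3
Acc 8: bank0 row2 -> MISS (open row2); precharges=4
Acc 9: bank1 row3 -> MISS (open row3); precharges=5
Acc 10: bank0 row0 -> MISS (open row0); precharges=6
Acc 11: bank1 row4 -> MISS (open row4); precharges=7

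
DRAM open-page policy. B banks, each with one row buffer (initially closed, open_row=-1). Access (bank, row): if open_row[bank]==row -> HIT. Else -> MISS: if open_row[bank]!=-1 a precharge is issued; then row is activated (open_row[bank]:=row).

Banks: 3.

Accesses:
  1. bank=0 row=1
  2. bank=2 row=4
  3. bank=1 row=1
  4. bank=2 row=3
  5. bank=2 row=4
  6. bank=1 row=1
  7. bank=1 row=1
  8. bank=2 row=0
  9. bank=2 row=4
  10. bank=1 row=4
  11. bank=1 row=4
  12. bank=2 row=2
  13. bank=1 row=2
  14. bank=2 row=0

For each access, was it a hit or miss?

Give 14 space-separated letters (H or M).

Answer: M M M M M H H M M M H M M M

Derivation:
Acc 1: bank0 row1 -> MISS (open row1); precharges=0
Acc 2: bank2 row4 -> MISS (open row4); precharges=0
Acc 3: bank1 row1 -> MISS (open row1); precharges=0
Acc 4: bank2 row3 -> MISS (open row3); precharges=1
Acc 5: bank2 row4 -> MISS (open row4); precharges=2
Acc 6: bank1 row1 -> HIT
Acc 7: bank1 row1 -> HIT
Acc 8: bank2 row0 -> MISS (open row0); precharges=3
Acc 9: bank2 row4 -> MISS (open row4); precharges=4
Acc 10: bank1 row4 -> MISS (open row4); precharges=5
Acc 11: bank1 row4 -> HIT
Acc 12: bank2 row2 -> MISS (open row2); precharges=6
Acc 13: bank1 row2 -> MISS (open row2); precharges=7
Acc 14: bank2 row0 -> MISS (open row0); precharges=8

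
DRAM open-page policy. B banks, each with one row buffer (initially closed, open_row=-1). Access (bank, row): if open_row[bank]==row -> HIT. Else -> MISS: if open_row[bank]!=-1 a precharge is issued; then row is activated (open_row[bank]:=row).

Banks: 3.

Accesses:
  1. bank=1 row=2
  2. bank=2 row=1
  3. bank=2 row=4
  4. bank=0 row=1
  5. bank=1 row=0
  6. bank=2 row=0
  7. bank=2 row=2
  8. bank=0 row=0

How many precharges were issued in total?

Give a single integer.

Answer: 5

Derivation:
Acc 1: bank1 row2 -> MISS (open row2); precharges=0
Acc 2: bank2 row1 -> MISS (open row1); precharges=0
Acc 3: bank2 row4 -> MISS (open row4); precharges=1
Acc 4: bank0 row1 -> MISS (open row1); precharges=1
Acc 5: bank1 row0 -> MISS (open row0); precharges=2
Acc 6: bank2 row0 -> MISS (open row0); precharges=3
Acc 7: bank2 row2 -> MISS (open row2); precharges=4
Acc 8: bank0 row0 -> MISS (open row0); precharges=5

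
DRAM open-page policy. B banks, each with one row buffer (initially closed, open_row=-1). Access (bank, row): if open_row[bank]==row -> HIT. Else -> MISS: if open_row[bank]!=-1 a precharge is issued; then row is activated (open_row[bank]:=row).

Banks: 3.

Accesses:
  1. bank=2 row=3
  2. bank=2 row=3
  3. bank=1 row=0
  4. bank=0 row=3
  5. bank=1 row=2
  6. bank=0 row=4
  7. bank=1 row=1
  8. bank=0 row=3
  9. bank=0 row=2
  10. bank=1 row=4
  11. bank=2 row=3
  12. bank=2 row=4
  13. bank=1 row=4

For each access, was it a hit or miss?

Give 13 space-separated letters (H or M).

Acc 1: bank2 row3 -> MISS (open row3); precharges=0
Acc 2: bank2 row3 -> HIT
Acc 3: bank1 row0 -> MISS (open row0); precharges=0
Acc 4: bank0 row3 -> MISS (open row3); precharges=0
Acc 5: bank1 row2 -> MISS (open row2); precharges=1
Acc 6: bank0 row4 -> MISS (open row4); precharges=2
Acc 7: bank1 row1 -> MISS (open row1); precharges=3
Acc 8: bank0 row3 -> MISS (open row3); precharges=4
Acc 9: bank0 row2 -> MISS (open row2); precharges=5
Acc 10: bank1 row4 -> MISS (open row4); precharges=6
Acc 11: bank2 row3 -> HIT
Acc 12: bank2 row4 -> MISS (open row4); precharges=7
Acc 13: bank1 row4 -> HIT

Answer: M H M M M M M M M M H M H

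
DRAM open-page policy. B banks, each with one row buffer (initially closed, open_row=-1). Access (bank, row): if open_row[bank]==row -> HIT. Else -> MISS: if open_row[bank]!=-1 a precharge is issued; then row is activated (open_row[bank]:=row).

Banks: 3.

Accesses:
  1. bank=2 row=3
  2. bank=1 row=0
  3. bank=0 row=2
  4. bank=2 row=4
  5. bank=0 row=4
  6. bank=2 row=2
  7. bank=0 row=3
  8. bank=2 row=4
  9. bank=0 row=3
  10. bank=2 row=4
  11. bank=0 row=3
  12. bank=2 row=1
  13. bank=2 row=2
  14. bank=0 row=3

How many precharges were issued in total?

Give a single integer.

Acc 1: bank2 row3 -> MISS (open row3); precharges=0
Acc 2: bank1 row0 -> MISS (open row0); precharges=0
Acc 3: bank0 row2 -> MISS (open row2); precharges=0
Acc 4: bank2 row4 -> MISS (open row4); precharges=1
Acc 5: bank0 row4 -> MISS (open row4); precharges=2
Acc 6: bank2 row2 -> MISS (open row2); precharges=3
Acc 7: bank0 row3 -> MISS (open row3); precharges=4
Acc 8: bank2 row4 -> MISS (open row4); precharges=5
Acc 9: bank0 row3 -> HIT
Acc 10: bank2 row4 -> HIT
Acc 11: bank0 row3 -> HIT
Acc 12: bank2 row1 -> MISS (open row1); precharges=6
Acc 13: bank2 row2 -> MISS (open row2); precharges=7
Acc 14: bank0 row3 -> HIT

Answer: 7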